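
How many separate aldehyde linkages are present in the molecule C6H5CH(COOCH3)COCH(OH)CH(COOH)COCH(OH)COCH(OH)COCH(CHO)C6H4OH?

1

Taking each segment in turn:
  C6H5: C6H5– phenyl ring → arene.
  CH(COOCH3): pendant –COOCH3: carbonyl C bonded to C and –OCH3 → ester.
  CO: –C(=O)– with carbon on both sides → ketone.
  CH(OH): –OH on an sp³ carbon → alcohol (secondary).
  CH(COOH): pendant –COOH: carbonyl C bonded to C and –OH → carboxylic acid.
  CO: –C(=O)– with carbon on both sides → ketone.
  CH(OH): –OH on an sp³ carbon → alcohol (secondary).
  CO: –C(=O)– with carbon on both sides → ketone.
  CH(OH): –OH on an sp³ carbon → alcohol (secondary).
  CO: –C(=O)– with carbon on both sides → ketone.
  CH(CHO): pendant –CHO: carbonyl C bonded to C and H → aldehyde.
  C6H4OH: –OH attached directly to an aromatic ring → phenol (not alcohol); the ring itself is an arene.
Aldehyde appears at: CH(CHO) → 1.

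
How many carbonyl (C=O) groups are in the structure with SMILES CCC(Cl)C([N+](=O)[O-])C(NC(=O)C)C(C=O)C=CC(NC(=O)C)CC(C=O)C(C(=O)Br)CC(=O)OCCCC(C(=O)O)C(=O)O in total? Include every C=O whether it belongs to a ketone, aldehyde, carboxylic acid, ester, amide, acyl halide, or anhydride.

8

CH(NHCOCH3): amide, 1 C=O (running total 1).
CH(CHO): aldehyde, 1 C=O (running total 2).
CH(NHCOCH3): amide, 1 C=O (running total 3).
CH(CHO): aldehyde, 1 C=O (running total 4).
CH(COBr): acyl halide, 1 C=O (running total 5).
CH2COOCH2: ester, 1 C=O (running total 6).
CH(COOH): carboxylic acid, 1 C=O (running total 7).
COOH: carboxylic acid, 1 C=O (running total 8).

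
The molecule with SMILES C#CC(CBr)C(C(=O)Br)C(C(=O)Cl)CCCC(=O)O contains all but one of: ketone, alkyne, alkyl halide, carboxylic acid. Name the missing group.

ketone

alkyl halide: present (CH(CH2Br) — pendant –CH2X: halogen on sp³ carbon → alkyl halide).
alkyne: present (HC≡C — C≡C triple bond → alkyne).
carboxylic acid: present (COOH — –COOH: carbonyl C bonded to –OH and C → carboxylic acid (the –OH is not a separate alcohol)).
ketone: absent. In COOH, the C=O bears an –OH, making it a carboxylic acid rather than a ketone. In each of CH(COBr) and CH(COCl), the C=O is bonded to a halogen, which defines an acyl halide, not a ketone.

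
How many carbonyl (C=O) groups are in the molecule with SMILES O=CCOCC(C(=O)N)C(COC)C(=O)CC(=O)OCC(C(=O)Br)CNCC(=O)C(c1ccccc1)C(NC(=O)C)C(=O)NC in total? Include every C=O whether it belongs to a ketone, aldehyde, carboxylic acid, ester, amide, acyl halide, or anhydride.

8

OHC: aldehyde, 1 C=O (running total 1).
CH(CONH2): amide, 1 C=O (running total 2).
CO: ketone, 1 C=O (running total 3).
CH2COOCH2: ester, 1 C=O (running total 4).
CH(COBr): acyl halide, 1 C=O (running total 5).
CO: ketone, 1 C=O (running total 6).
CH(NHCOCH3): amide, 1 C=O (running total 7).
CONHCH3: amide, 1 C=O (running total 8).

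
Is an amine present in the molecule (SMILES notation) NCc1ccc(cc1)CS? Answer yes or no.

yes

–NH2 on an sp³ carbon with no adjacent C=O → amine.
para-disubstituted benzene ring → arene.
–SH on an sp³ carbon → thiol.
The H2NCH2 segment supplies the amine: –NH2 on an sp³ carbon with no adjacent C=O → amine.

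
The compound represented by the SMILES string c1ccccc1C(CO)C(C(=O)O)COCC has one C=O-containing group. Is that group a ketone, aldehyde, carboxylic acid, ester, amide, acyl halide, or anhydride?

The carbonyl is in the CH(COOH) segment: pendant –COOH: carbonyl C bonded to C and –OH → carboxylic acid.

carboxylic acid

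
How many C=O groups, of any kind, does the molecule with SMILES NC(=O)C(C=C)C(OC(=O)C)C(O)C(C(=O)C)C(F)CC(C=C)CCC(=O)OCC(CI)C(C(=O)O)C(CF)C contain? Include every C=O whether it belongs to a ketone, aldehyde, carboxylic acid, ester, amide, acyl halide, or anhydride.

5

H2NCO: amide, 1 C=O (running total 1).
CH(OCOCH3): ester, 1 C=O (running total 2).
CH(COCH3): ketone, 1 C=O (running total 3).
CH2COOCH2: ester, 1 C=O (running total 4).
CH(COOH): carboxylic acid, 1 C=O (running total 5).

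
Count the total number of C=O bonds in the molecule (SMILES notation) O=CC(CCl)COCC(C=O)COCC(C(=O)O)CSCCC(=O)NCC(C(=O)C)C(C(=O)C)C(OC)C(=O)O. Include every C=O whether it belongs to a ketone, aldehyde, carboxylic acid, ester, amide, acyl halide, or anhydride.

7

OHC: aldehyde, 1 C=O (running total 1).
CH(CHO): aldehyde, 1 C=O (running total 2).
CH(COOH): carboxylic acid, 1 C=O (running total 3).
CH2CONHCH2: amide, 1 C=O (running total 4).
CH(COCH3): ketone, 1 C=O (running total 5).
CH(COCH3): ketone, 1 C=O (running total 6).
COOH: carboxylic acid, 1 C=O (running total 7).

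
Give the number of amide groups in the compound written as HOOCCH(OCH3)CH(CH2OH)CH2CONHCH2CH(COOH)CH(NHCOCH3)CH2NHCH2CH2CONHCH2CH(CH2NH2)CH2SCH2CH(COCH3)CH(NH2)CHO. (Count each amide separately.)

Reading the structure from left to right:
  HOOC: –COOH: carbonyl C bonded to –OH and C → carboxylic acid (the –OH is not a separate alcohol).
  CH(OCH3): pendant –OCH3: C–O–C with sp³ C, no adjacent C=O → ether.
  CH(CH2OH): pendant –CH2OH on an sp³ backbone C → alcohol.
  CH2CONHCH2: –C(=O)–N– linkage → amide (the N is not an amine).
  CH(COOH): pendant –COOH: carbonyl C bonded to C and –OH → carboxylic acid.
  CH(NHCOCH3): pendant –NHC(=O)CH3: N bonded to a carbonyl → amide (not amine).
  CH2NHCH2: C–N–C with sp³ carbons and no adjacent C=O → amine (secondary).
  CH2CONHCH2: –C(=O)–N– linkage → amide (the N is not an amine).
  CH(CH2NH2): pendant –CH2NH2: N on sp³ C, no adjacent C=O → amine.
  CH2SCH2: C–S–C linkage → sulfide (thioether).
  CH(COCH3): pendant –COCH3: carbonyl C bonded to two carbons → ketone.
  CH(NH2): –NH2 on an sp³ carbon with no adjacent C=O → amine.
  CHO: terminal –CHO: carbonyl C bonded to H and C → aldehyde.
Amide appears at: CH2CONHCH2, CH(NHCOCH3), CH2CONHCH2 → 3.

3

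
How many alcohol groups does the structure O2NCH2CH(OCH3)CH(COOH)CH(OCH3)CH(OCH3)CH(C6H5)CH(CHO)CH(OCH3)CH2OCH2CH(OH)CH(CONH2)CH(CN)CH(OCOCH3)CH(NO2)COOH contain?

–NO2 on carbon → nitro group.
pendant –OCH3: C–O–C with sp³ C, no adjacent C=O → ether.
pendant –COOH: carbonyl C bonded to C and –OH → carboxylic acid.
pendant –OCH3: C–O–C with sp³ C, no adjacent C=O → ether.
pendant –OCH3: C–O–C with sp³ C, no adjacent C=O → ether.
pendant –C6H5: benzene ring → arene.
pendant –CHO: carbonyl C bonded to C and H → aldehyde.
pendant –OCH3: C–O–C with sp³ C, no adjacent C=O → ether.
C–O–C with sp³ carbons on both sides and no adjacent C=O → ether.
–OH on an sp³ carbon → alcohol (secondary).
pendant –CONH2: carbonyl C bonded to C and N → amide.
pendant –C≡N: nitrile.
pendant –OC(=O)CH3: an acyloxy group → ester.
–NO2 on an sp³ carbon → nitro (the N=O is not a carbonyl).
–COOH: carbonyl C bonded to –OH and C → carboxylic acid (the –OH is not a separate alcohol).
Alcohol appears at: CH(OH) → 1.

1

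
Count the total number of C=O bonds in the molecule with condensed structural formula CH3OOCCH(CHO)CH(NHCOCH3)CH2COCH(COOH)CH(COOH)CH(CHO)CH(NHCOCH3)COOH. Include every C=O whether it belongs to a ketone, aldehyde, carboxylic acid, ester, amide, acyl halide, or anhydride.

9

CH3OOC: ester, 1 C=O (running total 1).
CH(CHO): aldehyde, 1 C=O (running total 2).
CH(NHCOCH3): amide, 1 C=O (running total 3).
CO: ketone, 1 C=O (running total 4).
CH(COOH): carboxylic acid, 1 C=O (running total 5).
CH(COOH): carboxylic acid, 1 C=O (running total 6).
CH(CHO): aldehyde, 1 C=O (running total 7).
CH(NHCOCH3): amide, 1 C=O (running total 8).
COOH: carboxylic acid, 1 C=O (running total 9).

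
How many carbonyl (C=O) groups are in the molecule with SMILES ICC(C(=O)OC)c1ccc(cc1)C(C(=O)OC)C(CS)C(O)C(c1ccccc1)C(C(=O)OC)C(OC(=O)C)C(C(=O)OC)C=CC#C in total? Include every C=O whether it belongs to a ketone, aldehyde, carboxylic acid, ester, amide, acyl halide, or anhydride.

5

CH(COOCH3): ester, 1 C=O (running total 1).
CH(COOCH3): ester, 1 C=O (running total 2).
CH(COOCH3): ester, 1 C=O (running total 3).
CH(OCOCH3): ester, 1 C=O (running total 4).
CH(COOCH3): ester, 1 C=O (running total 5).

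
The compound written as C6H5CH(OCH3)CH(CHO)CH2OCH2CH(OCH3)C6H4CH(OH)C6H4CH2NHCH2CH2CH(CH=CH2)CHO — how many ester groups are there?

0

C6H5– phenyl ring → arene.
pendant –OCH3: C–O–C with sp³ C, no adjacent C=O → ether.
pendant –CHO: carbonyl C bonded to C and H → aldehyde.
C–O–C with sp³ carbons on both sides and no adjacent C=O → ether.
pendant –OCH3: C–O–C with sp³ C, no adjacent C=O → ether.
para-disubstituted benzene ring → arene.
–OH on an sp³ carbon → alcohol (secondary).
para-disubstituted benzene ring → arene.
C–N–C with sp³ carbons and no adjacent C=O → amine (secondary).
pendant –CH=CH2: C=C double bond → alkene.
terminal –CHO: carbonyl C bonded to H and C → aldehyde.
No segment is a ester: CH(OCH3) is ether, not ester; CH2OCH2 is ether, not ester; CH(OCH3) is ether, not ester. → 0.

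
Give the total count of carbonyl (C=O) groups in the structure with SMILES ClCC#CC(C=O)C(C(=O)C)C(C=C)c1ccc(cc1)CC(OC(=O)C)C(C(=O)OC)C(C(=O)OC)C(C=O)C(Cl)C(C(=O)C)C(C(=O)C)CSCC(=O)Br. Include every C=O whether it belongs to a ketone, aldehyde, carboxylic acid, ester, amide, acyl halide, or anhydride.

9

CH(CHO): aldehyde, 1 C=O (running total 1).
CH(COCH3): ketone, 1 C=O (running total 2).
CH(OCOCH3): ester, 1 C=O (running total 3).
CH(COOCH3): ester, 1 C=O (running total 4).
CH(COOCH3): ester, 1 C=O (running total 5).
CH(CHO): aldehyde, 1 C=O (running total 6).
CH(COCH3): ketone, 1 C=O (running total 7).
CH(COCH3): ketone, 1 C=O (running total 8).
COBr: acyl halide, 1 C=O (running total 9).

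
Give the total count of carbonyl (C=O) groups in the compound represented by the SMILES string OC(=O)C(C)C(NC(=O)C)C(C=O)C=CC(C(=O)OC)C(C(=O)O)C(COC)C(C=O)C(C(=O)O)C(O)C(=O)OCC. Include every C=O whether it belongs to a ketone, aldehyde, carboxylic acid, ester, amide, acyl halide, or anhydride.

HOOC: carboxylic acid, 1 C=O (running total 1).
CH(NHCOCH3): amide, 1 C=O (running total 2).
CH(CHO): aldehyde, 1 C=O (running total 3).
CH(COOCH3): ester, 1 C=O (running total 4).
CH(COOH): carboxylic acid, 1 C=O (running total 5).
CH(CHO): aldehyde, 1 C=O (running total 6).
CH(COOH): carboxylic acid, 1 C=O (running total 7).
COOCH2CH3: ester, 1 C=O (running total 8).

8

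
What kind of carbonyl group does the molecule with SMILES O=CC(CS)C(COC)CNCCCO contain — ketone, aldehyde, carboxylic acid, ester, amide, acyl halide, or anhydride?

aldehyde

The carbonyl is in the OHC segment: terminal –CHO: carbonyl C bonded to H and C → aldehyde.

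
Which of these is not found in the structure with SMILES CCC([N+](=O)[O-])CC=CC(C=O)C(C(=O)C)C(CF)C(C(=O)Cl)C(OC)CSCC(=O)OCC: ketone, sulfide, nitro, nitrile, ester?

ketone: present (CH(COCH3) — pendant –COCH3: carbonyl C bonded to two carbons → ketone).
sulfide: present (CH2SCH2 — C–S–C linkage → sulfide (thioether)).
nitro: present (CH(NO2) — –NO2 on an sp³ carbon → nitro (the N=O is not a carbonyl)).
ester: present (COOCH2CH3 — –C(=O)OCH2CH3: carbonyl C bonded to C and to –OEt → ester).
nitrile: no segment matches this pattern.

nitrile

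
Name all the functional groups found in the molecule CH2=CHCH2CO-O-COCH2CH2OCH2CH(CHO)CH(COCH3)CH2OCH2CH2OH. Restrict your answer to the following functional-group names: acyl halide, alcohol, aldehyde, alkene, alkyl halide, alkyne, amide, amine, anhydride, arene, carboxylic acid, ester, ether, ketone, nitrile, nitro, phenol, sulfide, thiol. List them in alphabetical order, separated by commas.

Working along the chain:
  CH2=CH: C=C double bond → alkene.
  CH2CO-O-COCH2: two acyl groups sharing one oxygen, –C(=O)–O–C(=O)– → anhydride.
  CH2OCH2: C–O–C with sp³ carbons on both sides and no adjacent C=O → ether.
  CH(CHO): pendant –CHO: carbonyl C bonded to C and H → aldehyde.
  CH(COCH3): pendant –COCH3: carbonyl C bonded to two carbons → ketone.
  CH2OCH2: C–O–C with sp³ carbons on both sides and no adjacent C=O → ether.
  CH2OH: –OH on an sp³ carbon → alcohol.

alcohol, aldehyde, alkene, anhydride, ether, ketone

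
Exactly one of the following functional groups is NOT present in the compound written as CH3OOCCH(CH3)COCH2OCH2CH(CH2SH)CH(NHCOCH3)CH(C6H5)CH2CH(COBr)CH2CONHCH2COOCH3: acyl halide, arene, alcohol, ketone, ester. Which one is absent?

ester: present (CH3OOC — CH3O–C(=O)–: carbonyl C bonded to C and to –OCH3 → ester (not ketone + ether)).
ketone: present (CO — –C(=O)– with carbon on both sides → ketone).
arene: present (CH(C6H5) — pendant –C6H5: benzene ring → arene).
acyl halide: present (CH(COBr) — pendant –C(=O)X: carbonyl C bonded to C and halogen → acyl halide).
alcohol: no segment matches this pattern.

alcohol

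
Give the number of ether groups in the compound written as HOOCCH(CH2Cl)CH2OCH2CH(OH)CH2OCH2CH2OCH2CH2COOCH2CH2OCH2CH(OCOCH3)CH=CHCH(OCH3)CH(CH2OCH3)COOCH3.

Reading the structure from left to right:
  HOOC: –COOH: carbonyl C bonded to –OH and C → carboxylic acid (the –OH is not a separate alcohol).
  CH(CH2Cl): pendant –CH2X: halogen on sp³ carbon → alkyl halide.
  CH2OCH2: C–O–C with sp³ carbons on both sides and no adjacent C=O → ether.
  CH(OH): –OH on an sp³ carbon → alcohol (secondary).
  CH2OCH2: C–O–C with sp³ carbons on both sides and no adjacent C=O → ether.
  CH2OCH2: C–O–C with sp³ carbons on both sides and no adjacent C=O → ether.
  CH2COOCH2: –C(=O)–O–C with C on the carbonyl side → ester.
  CH2OCH2: C–O–C with sp³ carbons on both sides and no adjacent C=O → ether.
  CH(OCOCH3): pendant –OC(=O)CH3: an acyloxy group → ester.
  CH=CH: C=C double bond → alkene.
  CH(OCH3): pendant –OCH3: C–O–C with sp³ C, no adjacent C=O → ether.
  CH(CH2OCH3): pendant –CH2OCH3: C–O–C linkage → ether.
  COOCH3: –C(=O)OCH3: carbonyl C bonded to C and to –OCH3 → ester (not ketone + ether).
Ether appears at: CH2OCH2, CH2OCH2, CH2OCH2, CH2OCH2, CH(OCH3), CH(CH2OCH3) → 6.

6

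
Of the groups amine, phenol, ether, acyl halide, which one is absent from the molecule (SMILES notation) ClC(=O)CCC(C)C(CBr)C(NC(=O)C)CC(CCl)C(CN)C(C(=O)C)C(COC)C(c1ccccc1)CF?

phenol

acyl halide: present (ClCO — –C(=O)Cl: carbonyl C bonded to C and to a halogen → acyl halide (not alkyl halide)).
ether: present (CH(CH2OCH3) — pendant –CH2OCH3: C–O–C linkage → ether).
amine: present (CH(CH2NH2) — pendant –CH2NH2: N on sp³ C, no adjacent C=O → amine).
phenol: no segment matches this pattern.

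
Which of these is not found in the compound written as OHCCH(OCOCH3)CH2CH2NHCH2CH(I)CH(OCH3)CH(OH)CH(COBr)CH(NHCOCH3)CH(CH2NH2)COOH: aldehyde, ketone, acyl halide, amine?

amine: present (CH2NHCH2 — C–N–C with sp³ carbons and no adjacent C=O → amine (secondary)).
acyl halide: present (CH(COBr) — pendant –C(=O)X: carbonyl C bonded to C and halogen → acyl halide).
aldehyde: present (OHC — terminal –CHO: carbonyl C bonded to H and C → aldehyde).
ketone: absent. In CH(OCOCH3), the C=O is bonded to an –O–C group, which defines an ester, not a ketone. In CH(NHCOCH3), the C=O is bonded to nitrogen, which defines an amide, not a ketone. In COOH, the C=O bears an –OH, making it a carboxylic acid rather than a ketone. In OHC, the carbonyl carbon carries an H, so it is an aldehyde, not a ketone. In CH(COBr), the C=O is bonded to a halogen, which defines an acyl halide, not a ketone.

ketone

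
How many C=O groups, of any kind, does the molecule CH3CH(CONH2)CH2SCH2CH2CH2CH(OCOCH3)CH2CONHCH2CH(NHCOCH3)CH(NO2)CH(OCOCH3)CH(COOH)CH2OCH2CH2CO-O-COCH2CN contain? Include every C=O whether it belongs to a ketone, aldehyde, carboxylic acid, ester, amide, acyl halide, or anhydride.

8

CH(CONH2): amide, 1 C=O (running total 1).
CH(OCOCH3): ester, 1 C=O (running total 2).
CH2CONHCH2: amide, 1 C=O (running total 3).
CH(NHCOCH3): amide, 1 C=O (running total 4).
CH(OCOCH3): ester, 1 C=O (running total 5).
CH(COOH): carboxylic acid, 1 C=O (running total 6).
CH2CO-O-COCH2: anhydride, 2 C=O (running total 8).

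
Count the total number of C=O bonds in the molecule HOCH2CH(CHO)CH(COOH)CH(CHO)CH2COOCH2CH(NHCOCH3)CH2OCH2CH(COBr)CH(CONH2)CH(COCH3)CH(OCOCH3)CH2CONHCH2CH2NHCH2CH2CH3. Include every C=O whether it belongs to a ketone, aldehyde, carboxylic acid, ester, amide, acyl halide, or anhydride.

10

CH(CHO): aldehyde, 1 C=O (running total 1).
CH(COOH): carboxylic acid, 1 C=O (running total 2).
CH(CHO): aldehyde, 1 C=O (running total 3).
CH2COOCH2: ester, 1 C=O (running total 4).
CH(NHCOCH3): amide, 1 C=O (running total 5).
CH(COBr): acyl halide, 1 C=O (running total 6).
CH(CONH2): amide, 1 C=O (running total 7).
CH(COCH3): ketone, 1 C=O (running total 8).
CH(OCOCH3): ester, 1 C=O (running total 9).
CH2CONHCH2: amide, 1 C=O (running total 10).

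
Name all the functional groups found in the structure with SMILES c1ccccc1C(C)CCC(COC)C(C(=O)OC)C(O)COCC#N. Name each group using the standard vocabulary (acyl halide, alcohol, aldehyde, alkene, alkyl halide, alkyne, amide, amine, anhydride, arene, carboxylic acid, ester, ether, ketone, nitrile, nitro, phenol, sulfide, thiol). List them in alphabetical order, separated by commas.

alcohol, arene, ester, ether, nitrile

Reading the structure from left to right:
  C6H5: C6H5– phenyl ring → arene.
  CH(CH2OCH3): pendant –CH2OCH3: C–O–C linkage → ether.
  CH(COOCH3): pendant –COOCH3: carbonyl C bonded to C and –OCH3 → ester.
  CH(OH): –OH on an sp³ carbon → alcohol (secondary).
  CH2OCH2: C–O–C with sp³ carbons on both sides and no adjacent C=O → ether.
  CN: –C≡N: carbon triple-bonded to nitrogen → nitrile.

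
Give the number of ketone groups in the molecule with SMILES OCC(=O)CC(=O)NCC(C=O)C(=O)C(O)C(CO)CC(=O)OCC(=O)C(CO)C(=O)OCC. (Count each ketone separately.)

3

Reading the structure from left to right:
  HOCH2: HO– on an sp³ carbon → alcohol.
  CO: –C(=O)– with carbon on both sides → ketone.
  CH2CONHCH2: –C(=O)–N– linkage → amide (the N is not an amine).
  CH(CHO): pendant –CHO: carbonyl C bonded to C and H → aldehyde.
  CO: –C(=O)– with carbon on both sides → ketone.
  CH(OH): –OH on an sp³ carbon → alcohol (secondary).
  CH(CH2OH): pendant –CH2OH on an sp³ backbone C → alcohol.
  CH2COOCH2: –C(=O)–O–C with C on the carbonyl side → ester.
  CO: –C(=O)– with carbon on both sides → ketone.
  CH(CH2OH): pendant –CH2OH on an sp³ backbone C → alcohol.
  COOCH2CH3: –C(=O)OCH2CH3: carbonyl C bonded to C and to –OEt → ester.
Ketone appears at: CO, CO, CO → 3.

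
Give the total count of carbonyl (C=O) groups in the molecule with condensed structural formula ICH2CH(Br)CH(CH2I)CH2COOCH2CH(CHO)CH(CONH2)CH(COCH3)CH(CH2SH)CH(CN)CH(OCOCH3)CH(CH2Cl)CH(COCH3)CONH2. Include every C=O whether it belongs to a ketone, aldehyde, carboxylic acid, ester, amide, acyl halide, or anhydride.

CH2COOCH2: ester, 1 C=O (running total 1).
CH(CHO): aldehyde, 1 C=O (running total 2).
CH(CONH2): amide, 1 C=O (running total 3).
CH(COCH3): ketone, 1 C=O (running total 4).
CH(OCOCH3): ester, 1 C=O (running total 5).
CH(COCH3): ketone, 1 C=O (running total 6).
CONH2: amide, 1 C=O (running total 7).

7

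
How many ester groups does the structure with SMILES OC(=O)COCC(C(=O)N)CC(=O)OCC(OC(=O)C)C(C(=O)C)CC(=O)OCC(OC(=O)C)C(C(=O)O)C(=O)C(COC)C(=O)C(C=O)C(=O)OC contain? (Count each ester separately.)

5

Reading the structure from left to right:
  HOOC: –COOH: carbonyl C bonded to –OH and C → carboxylic acid (the –OH is not a separate alcohol).
  CH2OCH2: C–O–C with sp³ carbons on both sides and no adjacent C=O → ether.
  CH(CONH2): pendant –CONH2: carbonyl C bonded to C and N → amide.
  CH2COOCH2: –C(=O)–O–C with C on the carbonyl side → ester.
  CH(OCOCH3): pendant –OC(=O)CH3: an acyloxy group → ester.
  CH(COCH3): pendant –COCH3: carbonyl C bonded to two carbons → ketone.
  CH2COOCH2: –C(=O)–O–C with C on the carbonyl side → ester.
  CH(OCOCH3): pendant –OC(=O)CH3: an acyloxy group → ester.
  CH(COOH): pendant –COOH: carbonyl C bonded to C and –OH → carboxylic acid.
  CO: –C(=O)– with carbon on both sides → ketone.
  CH(CH2OCH3): pendant –CH2OCH3: C–O–C linkage → ether.
  CO: –C(=O)– with carbon on both sides → ketone.
  CH(CHO): pendant –CHO: carbonyl C bonded to C and H → aldehyde.
  COOCH3: –C(=O)OCH3: carbonyl C bonded to C and to –OCH3 → ester (not ketone + ether).
Ester appears at: CH2COOCH2, CH(OCOCH3), CH2COOCH2, CH(OCOCH3), COOCH3 → 5.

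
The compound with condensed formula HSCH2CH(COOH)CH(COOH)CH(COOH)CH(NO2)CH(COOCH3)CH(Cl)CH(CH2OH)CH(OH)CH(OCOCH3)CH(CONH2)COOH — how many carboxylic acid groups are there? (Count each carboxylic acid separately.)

–SH on an sp³ carbon → thiol.
pendant –COOH: carbonyl C bonded to C and –OH → carboxylic acid.
pendant –COOH: carbonyl C bonded to C and –OH → carboxylic acid.
pendant –COOH: carbonyl C bonded to C and –OH → carboxylic acid.
–NO2 on an sp³ carbon → nitro (the N=O is not a carbonyl).
pendant –COOCH3: carbonyl C bonded to C and –OCH3 → ester.
halogen on an sp³ carbon → alkyl halide.
pendant –CH2OH on an sp³ backbone C → alcohol.
–OH on an sp³ carbon → alcohol (secondary).
pendant –OC(=O)CH3: an acyloxy group → ester.
pendant –CONH2: carbonyl C bonded to C and N → amide.
–COOH: carbonyl C bonded to –OH and C → carboxylic acid (the –OH is not a separate alcohol).
Carboxylic acid appears at: CH(COOH), CH(COOH), CH(COOH), COOH → 4.

4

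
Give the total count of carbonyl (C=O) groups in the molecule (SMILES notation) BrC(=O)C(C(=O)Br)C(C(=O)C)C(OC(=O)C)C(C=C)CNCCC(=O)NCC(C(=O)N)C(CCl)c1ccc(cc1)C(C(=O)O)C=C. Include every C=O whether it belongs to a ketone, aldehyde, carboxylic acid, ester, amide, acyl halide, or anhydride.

7

BrCO: acyl halide, 1 C=O (running total 1).
CH(COBr): acyl halide, 1 C=O (running total 2).
CH(COCH3): ketone, 1 C=O (running total 3).
CH(OCOCH3): ester, 1 C=O (running total 4).
CH2CONHCH2: amide, 1 C=O (running total 5).
CH(CONH2): amide, 1 C=O (running total 6).
CH(COOH): carboxylic acid, 1 C=O (running total 7).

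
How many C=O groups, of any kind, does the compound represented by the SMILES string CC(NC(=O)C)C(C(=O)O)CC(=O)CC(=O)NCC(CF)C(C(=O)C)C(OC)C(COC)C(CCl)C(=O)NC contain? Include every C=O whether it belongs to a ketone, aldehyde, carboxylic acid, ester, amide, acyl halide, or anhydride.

6

CH(NHCOCH3): amide, 1 C=O (running total 1).
CH(COOH): carboxylic acid, 1 C=O (running total 2).
CO: ketone, 1 C=O (running total 3).
CH2CONHCH2: amide, 1 C=O (running total 4).
CH(COCH3): ketone, 1 C=O (running total 5).
CONHCH3: amide, 1 C=O (running total 6).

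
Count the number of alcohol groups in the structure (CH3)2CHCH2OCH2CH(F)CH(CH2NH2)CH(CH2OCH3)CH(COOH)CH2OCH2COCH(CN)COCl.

0

C–O–C with sp³ carbons on both sides and no adjacent C=O → ether.
halogen on an sp³ carbon → alkyl halide.
pendant –CH2NH2: N on sp³ C, no adjacent C=O → amine.
pendant –CH2OCH3: C–O–C linkage → ether.
pendant –COOH: carbonyl C bonded to C and –OH → carboxylic acid.
C–O–C with sp³ carbons on both sides and no adjacent C=O → ether.
–C(=O)– with carbon on both sides → ketone.
pendant –C≡N: nitrile.
–C(=O)Cl: carbonyl C bonded to C and to a halogen → acyl halide (not alkyl halide).
No segment is a alcohol: CH2OCH2 is ether, not alcohol; CH(CH2OCH3) is ether, not alcohol; CH(COOH) is carboxylic acid, not alcohol. → 0.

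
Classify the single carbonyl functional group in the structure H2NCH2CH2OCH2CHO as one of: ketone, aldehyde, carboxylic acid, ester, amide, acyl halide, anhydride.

The carbonyl is in the CHO segment: terminal –CHO: carbonyl C bonded to H and C → aldehyde.

aldehyde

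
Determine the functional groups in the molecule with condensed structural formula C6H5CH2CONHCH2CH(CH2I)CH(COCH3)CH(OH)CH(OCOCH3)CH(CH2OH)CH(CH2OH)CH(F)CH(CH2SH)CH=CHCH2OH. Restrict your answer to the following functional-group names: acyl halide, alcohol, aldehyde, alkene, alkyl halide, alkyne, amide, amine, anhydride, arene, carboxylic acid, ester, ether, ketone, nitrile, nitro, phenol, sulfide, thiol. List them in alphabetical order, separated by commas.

C6H5– phenyl ring → arene.
–C(=O)–N– linkage → amide (the N is not an amine).
pendant –CH2X: halogen on sp³ carbon → alkyl halide.
pendant –COCH3: carbonyl C bonded to two carbons → ketone.
–OH on an sp³ carbon → alcohol (secondary).
pendant –OC(=O)CH3: an acyloxy group → ester.
pendant –CH2OH on an sp³ backbone C → alcohol.
pendant –CH2OH on an sp³ backbone C → alcohol.
halogen on an sp³ carbon → alkyl halide.
pendant –CH2SH → thiol.
C=C double bond → alkene.
–OH on an sp³ carbon → alcohol.

alcohol, alkene, alkyl halide, amide, arene, ester, ketone, thiol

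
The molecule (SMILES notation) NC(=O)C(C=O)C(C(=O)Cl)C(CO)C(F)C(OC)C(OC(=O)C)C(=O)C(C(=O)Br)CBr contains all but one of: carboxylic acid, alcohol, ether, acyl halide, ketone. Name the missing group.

carboxylic acid

ether: present (CH(OCH3) — pendant –OCH3: C–O–C with sp³ C, no adjacent C=O → ether).
acyl halide: present (CH(COCl) — pendant –C(=O)X: carbonyl C bonded to C and halogen → acyl halide).
alcohol: present (CH(CH2OH) — pendant –CH2OH on an sp³ backbone C → alcohol).
ketone: present (CO — –C(=O)– with carbon on both sides → ketone).
carboxylic acid: absent. In CH(OCOCH3), the acyl oxygen is bonded to carbon (–O–C), not to H, so this is an ester. In H2NCO, the carbonyl is bonded to nitrogen, not to –OH; that is an amide.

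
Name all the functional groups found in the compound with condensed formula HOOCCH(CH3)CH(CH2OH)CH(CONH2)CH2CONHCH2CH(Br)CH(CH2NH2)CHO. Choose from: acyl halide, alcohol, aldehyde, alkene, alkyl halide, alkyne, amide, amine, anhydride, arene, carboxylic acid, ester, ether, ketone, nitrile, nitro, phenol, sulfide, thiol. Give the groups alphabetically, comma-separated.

–COOH: carbonyl C bonded to –OH and C → carboxylic acid (the –OH is not a separate alcohol).
pendant –CH2OH on an sp³ backbone C → alcohol.
pendant –CONH2: carbonyl C bonded to C and N → amide.
–C(=O)–N– linkage → amide (the N is not an amine).
halogen on an sp³ carbon → alkyl halide.
pendant –CH2NH2: N on sp³ C, no adjacent C=O → amine.
terminal –CHO: carbonyl C bonded to H and C → aldehyde.

alcohol, aldehyde, alkyl halide, amide, amine, carboxylic acid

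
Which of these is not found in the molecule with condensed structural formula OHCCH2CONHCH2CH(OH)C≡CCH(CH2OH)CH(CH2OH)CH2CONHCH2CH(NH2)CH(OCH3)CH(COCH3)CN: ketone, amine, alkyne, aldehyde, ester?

amine: present (CH(NH2) — –NH2 on an sp³ carbon with no adjacent C=O → amine).
alkyne: present (C≡C — C≡C triple bond → alkyne).
aldehyde: present (OHC — terminal –CHO: carbonyl C bonded to H and C → aldehyde).
ketone: present (CH(COCH3) — pendant –COCH3: carbonyl C bonded to two carbons → ketone).
ester: no segment matches this pattern.

ester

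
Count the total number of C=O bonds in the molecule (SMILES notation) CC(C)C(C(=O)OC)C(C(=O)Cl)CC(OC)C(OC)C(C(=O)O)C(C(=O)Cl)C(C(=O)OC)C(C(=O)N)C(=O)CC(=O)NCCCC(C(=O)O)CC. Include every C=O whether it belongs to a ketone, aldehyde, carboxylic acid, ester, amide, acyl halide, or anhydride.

CH(COOCH3): ester, 1 C=O (running total 1).
CH(COCl): acyl halide, 1 C=O (running total 2).
CH(COOH): carboxylic acid, 1 C=O (running total 3).
CH(COCl): acyl halide, 1 C=O (running total 4).
CH(COOCH3): ester, 1 C=O (running total 5).
CH(CONH2): amide, 1 C=O (running total 6).
CO: ketone, 1 C=O (running total 7).
CH2CONHCH2: amide, 1 C=O (running total 8).
CH(COOH): carboxylic acid, 1 C=O (running total 9).

9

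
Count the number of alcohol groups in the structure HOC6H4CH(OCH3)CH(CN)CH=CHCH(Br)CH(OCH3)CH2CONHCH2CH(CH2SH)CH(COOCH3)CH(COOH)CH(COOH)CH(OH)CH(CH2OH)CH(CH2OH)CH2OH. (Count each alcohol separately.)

–OH attached directly to an aromatic ring → phenol (not alcohol); the ring itself is an arene.
pendant –OCH3: C–O–C with sp³ C, no adjacent C=O → ether.
pendant –C≡N: nitrile.
C=C double bond → alkene.
halogen on an sp³ carbon → alkyl halide.
pendant –OCH3: C–O–C with sp³ C, no adjacent C=O → ether.
–C(=O)–N– linkage → amide (the N is not an amine).
pendant –CH2SH → thiol.
pendant –COOCH3: carbonyl C bonded to C and –OCH3 → ester.
pendant –COOH: carbonyl C bonded to C and –OH → carboxylic acid.
pendant –COOH: carbonyl C bonded to C and –OH → carboxylic acid.
–OH on an sp³ carbon → alcohol (secondary).
pendant –CH2OH on an sp³ backbone C → alcohol.
pendant –CH2OH on an sp³ backbone C → alcohol.
–OH on an sp³ carbon → alcohol.
Alcohol appears at: CH(OH), CH(CH2OH), CH(CH2OH), CH2OH → 4.

4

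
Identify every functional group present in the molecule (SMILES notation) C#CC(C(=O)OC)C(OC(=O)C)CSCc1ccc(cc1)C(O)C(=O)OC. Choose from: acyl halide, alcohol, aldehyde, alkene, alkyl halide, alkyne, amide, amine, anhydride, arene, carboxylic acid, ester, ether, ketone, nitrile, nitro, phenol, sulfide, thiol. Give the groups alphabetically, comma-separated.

alcohol, alkyne, arene, ester, sulfide

C≡C triple bond → alkyne.
pendant –COOCH3: carbonyl C bonded to C and –OCH3 → ester.
pendant –OC(=O)CH3: an acyloxy group → ester.
C–S–C linkage → sulfide (thioether).
para-disubstituted benzene ring → arene.
–OH on an sp³ carbon → alcohol (secondary).
–C(=O)OCH3: carbonyl C bonded to C and to –OCH3 → ester (not ketone + ether).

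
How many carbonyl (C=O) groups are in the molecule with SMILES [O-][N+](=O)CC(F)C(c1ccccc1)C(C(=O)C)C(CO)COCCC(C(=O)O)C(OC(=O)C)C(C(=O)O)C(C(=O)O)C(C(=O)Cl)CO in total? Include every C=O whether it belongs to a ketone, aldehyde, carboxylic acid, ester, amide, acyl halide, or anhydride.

6

CH(COCH3): ketone, 1 C=O (running total 1).
CH(COOH): carboxylic acid, 1 C=O (running total 2).
CH(OCOCH3): ester, 1 C=O (running total 3).
CH(COOH): carboxylic acid, 1 C=O (running total 4).
CH(COOH): carboxylic acid, 1 C=O (running total 5).
CH(COCl): acyl halide, 1 C=O (running total 6).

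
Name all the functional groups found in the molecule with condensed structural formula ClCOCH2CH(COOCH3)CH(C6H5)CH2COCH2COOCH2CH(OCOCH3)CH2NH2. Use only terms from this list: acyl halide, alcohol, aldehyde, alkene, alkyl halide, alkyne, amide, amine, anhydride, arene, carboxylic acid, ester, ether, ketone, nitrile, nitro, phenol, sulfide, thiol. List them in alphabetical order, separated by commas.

–C(=O)Cl: carbonyl C bonded to C and to a halogen → acyl halide (not alkyl halide).
pendant –COOCH3: carbonyl C bonded to C and –OCH3 → ester.
pendant –C6H5: benzene ring → arene.
–C(=O)– with carbon on both sides → ketone.
–C(=O)–O–C with C on the carbonyl side → ester.
pendant –OC(=O)CH3: an acyloxy group → ester.
–NH2 on an sp³ carbon with no adjacent C=O → amine.

acyl halide, amine, arene, ester, ketone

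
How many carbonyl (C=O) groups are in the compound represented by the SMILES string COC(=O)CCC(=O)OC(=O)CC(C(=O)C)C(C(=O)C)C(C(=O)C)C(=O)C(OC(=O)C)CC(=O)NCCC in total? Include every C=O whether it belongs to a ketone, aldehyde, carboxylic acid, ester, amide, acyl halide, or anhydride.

CH3OOC: ester, 1 C=O (running total 1).
CH2CO-O-COCH2: anhydride, 2 C=O (running total 3).
CH(COCH3): ketone, 1 C=O (running total 4).
CH(COCH3): ketone, 1 C=O (running total 5).
CH(COCH3): ketone, 1 C=O (running total 6).
CO: ketone, 1 C=O (running total 7).
CH(OCOCH3): ester, 1 C=O (running total 8).
CH2CONHCH2: amide, 1 C=O (running total 9).

9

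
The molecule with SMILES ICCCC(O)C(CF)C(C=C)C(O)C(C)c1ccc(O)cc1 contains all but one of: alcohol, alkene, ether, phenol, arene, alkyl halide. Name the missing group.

ether

alcohol: present (CH(OH) — –OH on an sp³ carbon → alcohol (secondary)).
alkene: present (CH(CH=CH2) — pendant –CH=CH2: C=C double bond → alkene).
phenol: present (C6H4OH — –OH attached directly to an aromatic ring → phenol (not alcohol); the ring itself is an arene).
arene: present (C6H4OH — –OH attached directly to an aromatic ring → phenol (not alcohol); the ring itself is an arene).
alkyl halide: present (ICH2 — halogen on an sp³ carbon → alkyl halide).
ether: no segment matches this pattern.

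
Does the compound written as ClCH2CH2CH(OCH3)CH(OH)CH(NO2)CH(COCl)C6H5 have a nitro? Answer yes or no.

yes

halogen on an sp³ carbon → alkyl halide.
pendant –OCH3: C–O–C with sp³ C, no adjacent C=O → ether.
–OH on an sp³ carbon → alcohol (secondary).
–NO2 on an sp³ carbon → nitro (the N=O is not a carbonyl).
pendant –C(=O)X: carbonyl C bonded to C and halogen → acyl halide.
–C6H5 phenyl ring → arene.
The CH(NO2) segment supplies the nitro: –NO2 on an sp³ carbon → nitro (the N=O is not a carbonyl).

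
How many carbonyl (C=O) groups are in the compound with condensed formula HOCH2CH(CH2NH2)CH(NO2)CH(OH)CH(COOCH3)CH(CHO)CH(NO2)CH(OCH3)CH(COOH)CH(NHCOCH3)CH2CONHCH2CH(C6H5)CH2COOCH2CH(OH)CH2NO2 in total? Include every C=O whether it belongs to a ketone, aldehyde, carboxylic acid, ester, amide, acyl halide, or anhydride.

6

CH(COOCH3): ester, 1 C=O (running total 1).
CH(CHO): aldehyde, 1 C=O (running total 2).
CH(COOH): carboxylic acid, 1 C=O (running total 3).
CH(NHCOCH3): amide, 1 C=O (running total 4).
CH2CONHCH2: amide, 1 C=O (running total 5).
CH2COOCH2: ester, 1 C=O (running total 6).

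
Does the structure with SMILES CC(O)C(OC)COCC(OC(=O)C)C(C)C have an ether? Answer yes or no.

–OH on an sp³ carbon → alcohol (secondary).
pendant –OCH3: C–O–C with sp³ C, no adjacent C=O → ether.
C–O–C with sp³ carbons on both sides and no adjacent C=O → ether.
pendant –OC(=O)CH3: an acyloxy group → ester.
The CH(OCH3) segment supplies the ether: pendant –OCH3: C–O–C with sp³ C, no adjacent C=O → ether.

yes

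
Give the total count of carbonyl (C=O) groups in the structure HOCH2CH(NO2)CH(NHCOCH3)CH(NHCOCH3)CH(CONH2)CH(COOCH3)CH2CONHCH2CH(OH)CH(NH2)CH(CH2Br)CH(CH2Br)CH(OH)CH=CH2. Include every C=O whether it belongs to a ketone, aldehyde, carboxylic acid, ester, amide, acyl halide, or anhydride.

5

CH(NHCOCH3): amide, 1 C=O (running total 1).
CH(NHCOCH3): amide, 1 C=O (running total 2).
CH(CONH2): amide, 1 C=O (running total 3).
CH(COOCH3): ester, 1 C=O (running total 4).
CH2CONHCH2: amide, 1 C=O (running total 5).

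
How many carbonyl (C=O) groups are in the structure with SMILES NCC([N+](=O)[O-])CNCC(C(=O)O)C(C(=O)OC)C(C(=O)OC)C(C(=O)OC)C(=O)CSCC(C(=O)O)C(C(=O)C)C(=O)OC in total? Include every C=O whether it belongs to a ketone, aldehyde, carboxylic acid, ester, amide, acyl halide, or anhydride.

8

CH(COOH): carboxylic acid, 1 C=O (running total 1).
CH(COOCH3): ester, 1 C=O (running total 2).
CH(COOCH3): ester, 1 C=O (running total 3).
CH(COOCH3): ester, 1 C=O (running total 4).
CO: ketone, 1 C=O (running total 5).
CH(COOH): carboxylic acid, 1 C=O (running total 6).
CH(COCH3): ketone, 1 C=O (running total 7).
COOCH3: ester, 1 C=O (running total 8).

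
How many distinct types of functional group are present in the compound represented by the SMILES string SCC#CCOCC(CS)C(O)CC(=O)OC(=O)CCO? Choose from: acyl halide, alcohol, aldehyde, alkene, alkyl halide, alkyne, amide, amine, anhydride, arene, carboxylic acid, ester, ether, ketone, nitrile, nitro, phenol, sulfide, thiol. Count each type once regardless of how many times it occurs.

5

Taking each segment in turn:
  HSCH2: –SH on an sp³ carbon → thiol.
  C≡C: C≡C triple bond → alkyne.
  CH2OCH2: C–O–C with sp³ carbons on both sides and no adjacent C=O → ether.
  CH(CH2SH): pendant –CH2SH → thiol.
  CH(OH): –OH on an sp³ carbon → alcohol (secondary).
  CH2CO-O-COCH2: two acyl groups sharing one oxygen, –C(=O)–O–C(=O)– → anhydride.
  CH2OH: –OH on an sp³ carbon → alcohol.
Distinct types present: alcohol, alkyne, anhydride, ether, thiol.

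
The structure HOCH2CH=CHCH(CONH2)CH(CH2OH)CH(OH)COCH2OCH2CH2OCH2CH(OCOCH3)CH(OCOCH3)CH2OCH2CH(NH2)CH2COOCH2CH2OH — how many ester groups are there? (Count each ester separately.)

Taking each segment in turn:
  HOCH2: HO– on an sp³ carbon → alcohol.
  CH=CH: C=C double bond → alkene.
  CH(CONH2): pendant –CONH2: carbonyl C bonded to C and N → amide.
  CH(CH2OH): pendant –CH2OH on an sp³ backbone C → alcohol.
  CH(OH): –OH on an sp³ carbon → alcohol (secondary).
  CO: –C(=O)– with carbon on both sides → ketone.
  CH2OCH2: C–O–C with sp³ carbons on both sides and no adjacent C=O → ether.
  CH2OCH2: C–O–C with sp³ carbons on both sides and no adjacent C=O → ether.
  CH(OCOCH3): pendant –OC(=O)CH3: an acyloxy group → ester.
  CH(OCOCH3): pendant –OC(=O)CH3: an acyloxy group → ester.
  CH2OCH2: C–O–C with sp³ carbons on both sides and no adjacent C=O → ether.
  CH(NH2): –NH2 on an sp³ carbon with no adjacent C=O → amine.
  CH2COOCH2: –C(=O)–O–C with C on the carbonyl side → ester.
  CH2OH: –OH on an sp³ carbon → alcohol.
Ester appears at: CH(OCOCH3), CH(OCOCH3), CH2COOCH2 → 3.

3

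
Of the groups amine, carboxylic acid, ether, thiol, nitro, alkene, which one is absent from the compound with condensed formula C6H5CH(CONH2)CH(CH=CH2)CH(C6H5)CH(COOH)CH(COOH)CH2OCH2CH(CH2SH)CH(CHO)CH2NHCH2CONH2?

thiol: present (CH(CH2SH) — pendant –CH2SH → thiol).
ether: present (CH2OCH2 — C–O–C with sp³ carbons on both sides and no adjacent C=O → ether).
amine: present (CH2NHCH2 — C–N–C with sp³ carbons and no adjacent C=O → amine (secondary)).
alkene: present (CH(CH=CH2) — pendant –CH=CH2: C=C double bond → alkene).
carboxylic acid: present (CH(COOH) — pendant –COOH: carbonyl C bonded to C and –OH → carboxylic acid).
nitro: no segment matches this pattern.

nitro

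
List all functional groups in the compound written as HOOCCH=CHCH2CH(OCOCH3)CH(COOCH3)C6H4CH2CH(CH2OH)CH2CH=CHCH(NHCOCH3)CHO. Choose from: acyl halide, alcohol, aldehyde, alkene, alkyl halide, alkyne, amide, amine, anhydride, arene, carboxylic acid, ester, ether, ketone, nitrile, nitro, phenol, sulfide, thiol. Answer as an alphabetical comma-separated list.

alcohol, aldehyde, alkene, amide, arene, carboxylic acid, ester

–COOH: carbonyl C bonded to –OH and C → carboxylic acid (the –OH is not a separate alcohol).
C=C double bond → alkene.
pendant –OC(=O)CH3: an acyloxy group → ester.
pendant –COOCH3: carbonyl C bonded to C and –OCH3 → ester.
para-disubstituted benzene ring → arene.
pendant –CH2OH on an sp³ backbone C → alcohol.
C=C double bond → alkene.
pendant –NHC(=O)CH3: N bonded to a carbonyl → amide (not amine).
terminal –CHO: carbonyl C bonded to H and C → aldehyde.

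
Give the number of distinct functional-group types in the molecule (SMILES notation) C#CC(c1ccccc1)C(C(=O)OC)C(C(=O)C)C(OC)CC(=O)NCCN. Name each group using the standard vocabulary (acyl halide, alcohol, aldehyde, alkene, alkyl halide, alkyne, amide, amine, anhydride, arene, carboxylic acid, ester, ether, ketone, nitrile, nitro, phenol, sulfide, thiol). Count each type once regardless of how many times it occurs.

7

C≡C triple bond → alkyne.
pendant –C6H5: benzene ring → arene.
pendant –COOCH3: carbonyl C bonded to C and –OCH3 → ester.
pendant –COCH3: carbonyl C bonded to two carbons → ketone.
pendant –OCH3: C–O–C with sp³ C, no adjacent C=O → ether.
–C(=O)–N– linkage → amide (the N is not an amine).
–NH2 on an sp³ carbon with no adjacent C=O → amine.
Distinct types present: alkyne, amide, amine, arene, ester, ether, ketone.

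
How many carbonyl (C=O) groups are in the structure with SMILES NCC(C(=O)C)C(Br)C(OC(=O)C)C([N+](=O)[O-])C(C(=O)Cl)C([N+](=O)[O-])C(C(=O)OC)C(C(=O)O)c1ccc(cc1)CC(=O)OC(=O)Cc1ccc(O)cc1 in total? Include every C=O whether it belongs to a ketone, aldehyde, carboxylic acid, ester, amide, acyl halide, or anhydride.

CH(COCH3): ketone, 1 C=O (running total 1).
CH(OCOCH3): ester, 1 C=O (running total 2).
CH(COCl): acyl halide, 1 C=O (running total 3).
CH(COOCH3): ester, 1 C=O (running total 4).
CH(COOH): carboxylic acid, 1 C=O (running total 5).
CH2CO-O-COCH2: anhydride, 2 C=O (running total 7).

7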